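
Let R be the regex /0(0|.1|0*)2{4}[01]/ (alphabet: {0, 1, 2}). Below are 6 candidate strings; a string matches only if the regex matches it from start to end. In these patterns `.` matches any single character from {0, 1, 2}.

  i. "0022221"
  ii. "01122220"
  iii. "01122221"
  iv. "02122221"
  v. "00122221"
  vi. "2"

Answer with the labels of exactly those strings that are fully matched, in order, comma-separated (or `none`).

i, ii, iii, iv, v

i → match
ii → match
iii → match
iv → match
v → match
vi → no match — must start with "0"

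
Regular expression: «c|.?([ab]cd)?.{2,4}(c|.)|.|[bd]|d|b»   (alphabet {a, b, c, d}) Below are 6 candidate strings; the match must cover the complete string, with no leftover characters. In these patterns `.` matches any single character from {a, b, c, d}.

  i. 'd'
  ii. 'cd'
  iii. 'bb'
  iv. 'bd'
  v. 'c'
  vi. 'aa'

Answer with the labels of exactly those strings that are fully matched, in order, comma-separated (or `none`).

i, v

i → match
ii → no match
iii → no match
iv → no match
v → match
vi → no match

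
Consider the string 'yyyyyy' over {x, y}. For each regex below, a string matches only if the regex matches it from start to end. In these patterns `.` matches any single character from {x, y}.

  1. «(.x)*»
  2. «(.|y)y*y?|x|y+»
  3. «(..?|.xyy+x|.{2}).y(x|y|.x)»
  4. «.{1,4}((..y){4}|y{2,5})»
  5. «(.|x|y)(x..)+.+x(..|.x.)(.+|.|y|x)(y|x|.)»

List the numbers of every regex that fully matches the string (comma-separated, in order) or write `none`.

2, 4

1 → no match
2 → match
3 → no match
4 → match
5 → no match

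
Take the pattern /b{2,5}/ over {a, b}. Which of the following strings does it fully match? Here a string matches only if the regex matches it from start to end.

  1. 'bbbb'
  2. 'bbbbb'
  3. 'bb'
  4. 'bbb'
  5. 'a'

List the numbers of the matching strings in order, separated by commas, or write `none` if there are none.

1 → match
2 → match
3 → match
4 → match
5 → no match — must start with 'b'

1, 2, 3, 4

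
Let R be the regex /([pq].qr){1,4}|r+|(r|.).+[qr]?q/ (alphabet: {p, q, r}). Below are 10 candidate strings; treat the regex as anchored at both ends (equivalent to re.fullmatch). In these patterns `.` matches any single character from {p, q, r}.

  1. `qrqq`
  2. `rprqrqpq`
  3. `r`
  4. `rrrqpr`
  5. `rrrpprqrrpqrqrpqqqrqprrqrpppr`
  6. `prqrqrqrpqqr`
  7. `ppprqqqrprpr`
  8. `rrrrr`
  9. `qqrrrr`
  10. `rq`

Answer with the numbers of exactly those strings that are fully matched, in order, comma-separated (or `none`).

1. `qrqq` → match
2. `rprqrqpq` → match
3. `r` → match
4. `rrrqpr` → no match
5 → no match
6. `prqrqrqrpqqr` → match
7. `ppprqqqrprpr` → no match
8. `rrrrr` → match
9. `qqrrrr` → no match
10. `rq` → no match

1, 2, 3, 6, 8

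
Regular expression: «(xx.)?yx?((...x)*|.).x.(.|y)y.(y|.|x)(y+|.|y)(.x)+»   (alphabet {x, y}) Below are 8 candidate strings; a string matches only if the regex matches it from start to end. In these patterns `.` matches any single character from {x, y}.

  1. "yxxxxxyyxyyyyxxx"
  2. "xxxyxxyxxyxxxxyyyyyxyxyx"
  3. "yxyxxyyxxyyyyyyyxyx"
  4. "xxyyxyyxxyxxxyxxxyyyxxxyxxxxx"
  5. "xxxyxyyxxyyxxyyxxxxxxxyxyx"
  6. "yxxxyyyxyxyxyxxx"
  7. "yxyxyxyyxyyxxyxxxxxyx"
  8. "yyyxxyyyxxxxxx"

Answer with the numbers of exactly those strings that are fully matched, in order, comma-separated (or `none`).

1 → match
2 → match
3 → match
4 → match
5 → match
6 → match
7 → match
8 → match

1, 2, 3, 4, 5, 6, 7, 8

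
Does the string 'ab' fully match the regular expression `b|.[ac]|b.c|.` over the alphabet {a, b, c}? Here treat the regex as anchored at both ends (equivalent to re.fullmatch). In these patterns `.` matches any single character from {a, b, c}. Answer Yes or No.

No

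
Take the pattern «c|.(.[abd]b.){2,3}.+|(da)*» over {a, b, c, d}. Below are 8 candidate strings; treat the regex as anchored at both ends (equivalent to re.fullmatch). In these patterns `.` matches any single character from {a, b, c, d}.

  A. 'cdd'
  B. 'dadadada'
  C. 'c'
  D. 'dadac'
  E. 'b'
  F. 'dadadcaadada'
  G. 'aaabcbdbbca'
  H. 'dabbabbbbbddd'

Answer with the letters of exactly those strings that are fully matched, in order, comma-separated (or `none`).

B, C, G, H

A → no match
B → match
C → match
D → no match
E → no match
F → no match
G → match
H → match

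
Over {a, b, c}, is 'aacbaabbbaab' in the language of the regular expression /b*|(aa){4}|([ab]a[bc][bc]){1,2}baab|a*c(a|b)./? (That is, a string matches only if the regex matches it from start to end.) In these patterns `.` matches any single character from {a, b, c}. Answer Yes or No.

Yes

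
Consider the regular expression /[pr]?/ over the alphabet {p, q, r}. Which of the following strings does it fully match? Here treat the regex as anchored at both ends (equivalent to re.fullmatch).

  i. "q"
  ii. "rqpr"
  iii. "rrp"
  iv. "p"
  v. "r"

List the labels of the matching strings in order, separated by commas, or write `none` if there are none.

i → no match
ii → no match
iii → no match
iv → match
v → match

iv, v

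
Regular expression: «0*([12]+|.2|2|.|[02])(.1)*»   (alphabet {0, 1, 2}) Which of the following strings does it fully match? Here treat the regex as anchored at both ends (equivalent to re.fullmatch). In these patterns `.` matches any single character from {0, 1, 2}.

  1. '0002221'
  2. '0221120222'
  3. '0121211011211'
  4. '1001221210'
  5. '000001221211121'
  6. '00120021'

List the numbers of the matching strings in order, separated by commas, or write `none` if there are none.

1. '0002221' → match
2. '0221120222' → no match
3 → no match
4. '1001221210' → no match
5 → match
6. '00120021' → no match

1, 5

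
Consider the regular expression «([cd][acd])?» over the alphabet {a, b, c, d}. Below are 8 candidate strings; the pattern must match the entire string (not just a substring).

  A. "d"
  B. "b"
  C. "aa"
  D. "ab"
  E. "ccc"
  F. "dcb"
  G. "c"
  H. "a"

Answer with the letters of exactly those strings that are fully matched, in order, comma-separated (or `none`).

none

A → no match
B → no match
C → no match
D → no match
E → no match
F → no match
G → no match
H → no match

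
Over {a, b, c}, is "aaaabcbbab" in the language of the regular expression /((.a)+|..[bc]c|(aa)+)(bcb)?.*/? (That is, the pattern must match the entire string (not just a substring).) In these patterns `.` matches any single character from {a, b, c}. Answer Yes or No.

Yes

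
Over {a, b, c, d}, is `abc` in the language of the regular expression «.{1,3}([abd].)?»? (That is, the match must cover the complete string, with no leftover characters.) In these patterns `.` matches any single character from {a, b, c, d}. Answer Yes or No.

Yes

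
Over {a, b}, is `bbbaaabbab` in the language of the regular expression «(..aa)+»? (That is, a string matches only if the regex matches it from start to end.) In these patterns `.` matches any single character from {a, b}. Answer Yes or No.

Every match must end with `aa`, but `bbbaaabbab` does not.

No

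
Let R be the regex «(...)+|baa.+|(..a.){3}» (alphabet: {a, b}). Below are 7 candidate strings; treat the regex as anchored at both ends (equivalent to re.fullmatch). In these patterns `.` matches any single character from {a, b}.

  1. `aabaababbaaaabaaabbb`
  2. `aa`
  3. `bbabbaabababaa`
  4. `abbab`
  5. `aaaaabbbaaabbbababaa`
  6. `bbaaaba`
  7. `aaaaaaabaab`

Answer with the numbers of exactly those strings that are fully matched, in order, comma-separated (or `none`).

1 → no match
2. `aa` → no match
3 → no match
4. `abbab` → no match
5 → no match
6. `bbaaaba` → no match
7. `aaaaaaabaab` → no match

none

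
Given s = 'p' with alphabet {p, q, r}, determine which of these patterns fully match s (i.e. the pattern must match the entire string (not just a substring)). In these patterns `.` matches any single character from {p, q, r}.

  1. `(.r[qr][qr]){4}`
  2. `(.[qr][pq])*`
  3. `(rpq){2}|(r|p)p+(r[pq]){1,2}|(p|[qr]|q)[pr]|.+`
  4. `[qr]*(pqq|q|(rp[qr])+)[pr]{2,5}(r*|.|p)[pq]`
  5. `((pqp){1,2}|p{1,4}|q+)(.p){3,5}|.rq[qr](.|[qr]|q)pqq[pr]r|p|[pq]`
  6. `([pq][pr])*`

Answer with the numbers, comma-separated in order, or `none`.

3, 5

1 → no match
2 → no match
3 → match
4 → no match
5 → match
6 → no match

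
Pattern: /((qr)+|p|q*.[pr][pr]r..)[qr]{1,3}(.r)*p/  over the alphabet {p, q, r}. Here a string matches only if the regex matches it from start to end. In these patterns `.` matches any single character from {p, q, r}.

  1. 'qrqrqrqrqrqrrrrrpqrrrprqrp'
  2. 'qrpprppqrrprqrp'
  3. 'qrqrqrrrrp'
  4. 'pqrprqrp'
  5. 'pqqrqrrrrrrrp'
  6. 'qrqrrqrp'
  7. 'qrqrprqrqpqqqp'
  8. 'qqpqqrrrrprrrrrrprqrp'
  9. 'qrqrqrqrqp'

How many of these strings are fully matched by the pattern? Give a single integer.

1 → no match
2 → match
3 → match
4 → match
5 → match
6 → match
7 → no match
8 → no match
9 → match
Total matched: 6

6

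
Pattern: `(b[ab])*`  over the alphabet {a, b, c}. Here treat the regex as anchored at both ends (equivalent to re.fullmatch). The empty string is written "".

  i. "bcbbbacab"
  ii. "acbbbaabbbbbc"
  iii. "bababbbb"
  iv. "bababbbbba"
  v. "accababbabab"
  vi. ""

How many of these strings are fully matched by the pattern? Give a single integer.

3

i. "bcbbbacab" → no match
ii → no match
iii. "bababbbb" → match
iv. "bababbbbba" → match
v. "accababbabab" → no match
vi. "" → match
Total matched: 3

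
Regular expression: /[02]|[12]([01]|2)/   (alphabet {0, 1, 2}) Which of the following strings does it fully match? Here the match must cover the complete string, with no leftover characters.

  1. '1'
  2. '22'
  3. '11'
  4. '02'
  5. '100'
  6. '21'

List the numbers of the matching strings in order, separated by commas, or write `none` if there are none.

2, 3, 6

1 → no match
2 → match
3 → match
4 → no match
5 → no match
6 → match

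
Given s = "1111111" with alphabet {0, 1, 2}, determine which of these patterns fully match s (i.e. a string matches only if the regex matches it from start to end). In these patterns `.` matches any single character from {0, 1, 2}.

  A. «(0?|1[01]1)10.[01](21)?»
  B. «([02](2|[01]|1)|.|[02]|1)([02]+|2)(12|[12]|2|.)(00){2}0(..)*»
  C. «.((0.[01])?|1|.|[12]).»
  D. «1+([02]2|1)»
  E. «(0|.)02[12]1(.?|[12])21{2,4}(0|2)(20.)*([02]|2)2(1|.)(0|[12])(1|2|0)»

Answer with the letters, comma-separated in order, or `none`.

A → no match
B → no match
C → no match
D → match
E → no match

D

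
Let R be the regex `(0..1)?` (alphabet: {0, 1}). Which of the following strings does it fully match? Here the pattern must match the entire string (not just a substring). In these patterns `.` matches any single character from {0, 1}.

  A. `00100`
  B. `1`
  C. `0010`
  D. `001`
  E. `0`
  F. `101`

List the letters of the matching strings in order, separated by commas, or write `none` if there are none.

A → no match
B → no match
C → no match
D → no match
E → no match
F → no match

none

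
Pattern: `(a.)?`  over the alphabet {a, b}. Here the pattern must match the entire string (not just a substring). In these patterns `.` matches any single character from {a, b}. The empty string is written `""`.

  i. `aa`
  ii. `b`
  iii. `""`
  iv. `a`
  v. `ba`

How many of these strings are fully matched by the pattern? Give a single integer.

i → match
ii → no match
iii → match
iv → no match
v → no match
Total matched: 2

2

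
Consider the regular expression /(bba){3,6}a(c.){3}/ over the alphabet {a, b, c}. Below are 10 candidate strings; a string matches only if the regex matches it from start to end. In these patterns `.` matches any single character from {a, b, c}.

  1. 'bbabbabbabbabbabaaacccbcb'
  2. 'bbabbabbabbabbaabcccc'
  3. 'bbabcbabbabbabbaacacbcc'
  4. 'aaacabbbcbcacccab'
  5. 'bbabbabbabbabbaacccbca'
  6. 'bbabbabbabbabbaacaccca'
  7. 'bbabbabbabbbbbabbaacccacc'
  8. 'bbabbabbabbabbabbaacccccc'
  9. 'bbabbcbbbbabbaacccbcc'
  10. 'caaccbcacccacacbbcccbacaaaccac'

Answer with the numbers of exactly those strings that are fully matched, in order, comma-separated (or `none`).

1 → no match
2 → no match
3 → no match
4 → no match — must start with 'bba'
5 → match
6 → match
7 → no match
8 → match
9 → no match
10 → no match — must start with 'bba'

5, 6, 8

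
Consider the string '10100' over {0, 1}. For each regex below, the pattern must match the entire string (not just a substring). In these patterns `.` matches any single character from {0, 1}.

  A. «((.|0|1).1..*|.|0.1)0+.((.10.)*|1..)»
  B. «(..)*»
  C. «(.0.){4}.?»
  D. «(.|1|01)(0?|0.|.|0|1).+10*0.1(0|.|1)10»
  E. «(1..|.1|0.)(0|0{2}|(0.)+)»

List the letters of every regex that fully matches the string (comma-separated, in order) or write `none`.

A → no match
B → no match
C → no match
D → no match — must end with '10'
E → match

E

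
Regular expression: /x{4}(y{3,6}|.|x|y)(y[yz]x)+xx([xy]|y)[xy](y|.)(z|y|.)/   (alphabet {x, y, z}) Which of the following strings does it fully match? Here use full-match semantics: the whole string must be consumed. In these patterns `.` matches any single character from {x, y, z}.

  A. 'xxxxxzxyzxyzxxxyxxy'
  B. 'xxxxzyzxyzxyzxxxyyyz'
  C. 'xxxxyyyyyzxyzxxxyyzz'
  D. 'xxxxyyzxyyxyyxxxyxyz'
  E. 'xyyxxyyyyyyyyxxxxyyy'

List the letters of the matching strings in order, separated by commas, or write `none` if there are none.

A → no match
B → match
C → match
D → match
E → no match

B, C, D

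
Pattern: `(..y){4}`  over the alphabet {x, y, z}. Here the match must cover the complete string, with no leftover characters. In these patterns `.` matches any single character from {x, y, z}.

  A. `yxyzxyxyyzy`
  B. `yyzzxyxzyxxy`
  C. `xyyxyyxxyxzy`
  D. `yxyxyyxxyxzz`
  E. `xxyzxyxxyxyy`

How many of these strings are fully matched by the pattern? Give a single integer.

2

A → no match
B → no match
C → match
D → no match — must end with `y`
E → match
Total matched: 2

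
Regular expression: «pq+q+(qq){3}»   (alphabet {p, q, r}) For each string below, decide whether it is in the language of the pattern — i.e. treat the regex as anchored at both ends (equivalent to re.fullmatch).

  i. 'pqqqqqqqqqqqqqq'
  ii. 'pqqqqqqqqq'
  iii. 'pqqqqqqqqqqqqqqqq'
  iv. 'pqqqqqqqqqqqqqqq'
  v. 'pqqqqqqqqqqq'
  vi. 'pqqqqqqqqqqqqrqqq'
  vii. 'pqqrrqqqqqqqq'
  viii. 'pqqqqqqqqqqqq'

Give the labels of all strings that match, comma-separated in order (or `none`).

i, ii, iii, iv, v, viii

i → match
ii → match
iii → match
iv → match
v → match
vi → no match
vii → no match
viii → match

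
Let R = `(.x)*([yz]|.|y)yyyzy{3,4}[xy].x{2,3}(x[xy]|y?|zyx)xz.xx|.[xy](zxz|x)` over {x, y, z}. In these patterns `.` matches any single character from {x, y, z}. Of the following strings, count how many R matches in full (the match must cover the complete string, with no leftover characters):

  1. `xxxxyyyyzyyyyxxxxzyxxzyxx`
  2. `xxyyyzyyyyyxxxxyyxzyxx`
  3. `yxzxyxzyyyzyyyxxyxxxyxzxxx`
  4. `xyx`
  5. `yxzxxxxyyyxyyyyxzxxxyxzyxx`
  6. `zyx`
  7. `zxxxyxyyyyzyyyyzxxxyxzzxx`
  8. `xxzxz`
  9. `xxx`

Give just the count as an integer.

6

1 → match
2 → no match
3 → no match
4 → match
5 → no match
6 → match
7 → match
8 → match
9 → match
Total matched: 6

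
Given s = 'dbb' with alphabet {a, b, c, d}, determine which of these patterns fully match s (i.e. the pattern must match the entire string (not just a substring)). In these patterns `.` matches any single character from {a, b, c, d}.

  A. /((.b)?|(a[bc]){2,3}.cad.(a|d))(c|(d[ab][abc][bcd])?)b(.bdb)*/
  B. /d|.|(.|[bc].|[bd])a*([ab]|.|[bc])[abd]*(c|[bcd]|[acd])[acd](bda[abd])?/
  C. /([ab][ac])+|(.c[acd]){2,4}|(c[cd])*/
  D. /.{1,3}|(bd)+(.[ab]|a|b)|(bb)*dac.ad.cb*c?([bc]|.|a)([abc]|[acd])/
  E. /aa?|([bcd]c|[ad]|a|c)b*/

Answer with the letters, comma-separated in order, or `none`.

A, D, E

A → match
B → no match
C → no match
D → match
E → match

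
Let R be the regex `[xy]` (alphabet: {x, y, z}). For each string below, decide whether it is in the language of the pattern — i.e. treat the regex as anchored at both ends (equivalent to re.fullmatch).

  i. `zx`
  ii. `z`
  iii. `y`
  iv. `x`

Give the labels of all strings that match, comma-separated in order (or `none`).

iii, iv

i → no match
ii → no match
iii → match
iv → match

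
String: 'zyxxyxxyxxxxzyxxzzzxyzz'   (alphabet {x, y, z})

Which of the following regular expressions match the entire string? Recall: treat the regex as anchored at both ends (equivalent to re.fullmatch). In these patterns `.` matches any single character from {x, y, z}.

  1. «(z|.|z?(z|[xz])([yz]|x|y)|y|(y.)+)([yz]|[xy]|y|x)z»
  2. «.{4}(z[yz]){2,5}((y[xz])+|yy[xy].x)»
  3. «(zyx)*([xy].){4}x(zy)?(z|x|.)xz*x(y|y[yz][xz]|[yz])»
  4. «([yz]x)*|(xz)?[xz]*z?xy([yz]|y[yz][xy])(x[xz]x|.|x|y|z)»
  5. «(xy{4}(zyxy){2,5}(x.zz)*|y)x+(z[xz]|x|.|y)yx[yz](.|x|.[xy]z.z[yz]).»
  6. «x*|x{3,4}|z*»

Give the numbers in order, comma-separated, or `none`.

3

1 → no match
2 → no match
3 → match
4 → no match
5 → no match
6 → no match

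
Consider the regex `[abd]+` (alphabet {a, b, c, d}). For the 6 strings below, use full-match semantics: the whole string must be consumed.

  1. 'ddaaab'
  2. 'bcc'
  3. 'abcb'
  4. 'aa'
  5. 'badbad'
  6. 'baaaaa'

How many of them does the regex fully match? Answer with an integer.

4

1 → match
2 → no match
3 → no match
4 → match
5 → match
6 → match
Total matched: 4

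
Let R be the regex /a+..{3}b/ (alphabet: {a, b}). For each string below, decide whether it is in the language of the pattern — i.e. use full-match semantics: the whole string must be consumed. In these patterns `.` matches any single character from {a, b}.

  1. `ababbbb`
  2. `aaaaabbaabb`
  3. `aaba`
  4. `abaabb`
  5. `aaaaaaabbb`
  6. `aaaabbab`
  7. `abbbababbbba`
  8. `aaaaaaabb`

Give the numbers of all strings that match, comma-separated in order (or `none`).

1 → no match
2 → no match
3 → no match — must end with `b`
4 → match
5 → match
6 → match
7 → no match — must end with `b`
8 → match

4, 5, 6, 8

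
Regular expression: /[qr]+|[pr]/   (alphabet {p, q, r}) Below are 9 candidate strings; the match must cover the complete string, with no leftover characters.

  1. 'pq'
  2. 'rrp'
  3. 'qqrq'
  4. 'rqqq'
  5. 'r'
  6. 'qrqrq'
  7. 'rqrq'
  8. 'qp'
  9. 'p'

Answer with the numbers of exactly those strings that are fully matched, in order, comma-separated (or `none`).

3, 4, 5, 6, 7, 9

1 → no match
2 → no match
3 → match
4 → match
5 → match
6 → match
7 → match
8 → no match
9 → match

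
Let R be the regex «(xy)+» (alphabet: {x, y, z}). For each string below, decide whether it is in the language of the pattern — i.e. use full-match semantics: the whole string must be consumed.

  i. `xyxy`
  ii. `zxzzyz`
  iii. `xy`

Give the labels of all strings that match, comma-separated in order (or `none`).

i, iii

i → match
ii → no match — must start with `xy`
iii → match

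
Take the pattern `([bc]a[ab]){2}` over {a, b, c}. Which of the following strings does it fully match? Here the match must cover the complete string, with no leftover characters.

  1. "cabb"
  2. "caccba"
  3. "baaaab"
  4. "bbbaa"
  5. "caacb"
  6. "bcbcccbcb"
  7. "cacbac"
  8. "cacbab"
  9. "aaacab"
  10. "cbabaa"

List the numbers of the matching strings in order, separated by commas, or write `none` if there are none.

1 → no match
2 → no match
3 → no match
4 → no match
5 → no match
6 → no match
7 → no match
8 → no match
9 → no match
10 → no match

none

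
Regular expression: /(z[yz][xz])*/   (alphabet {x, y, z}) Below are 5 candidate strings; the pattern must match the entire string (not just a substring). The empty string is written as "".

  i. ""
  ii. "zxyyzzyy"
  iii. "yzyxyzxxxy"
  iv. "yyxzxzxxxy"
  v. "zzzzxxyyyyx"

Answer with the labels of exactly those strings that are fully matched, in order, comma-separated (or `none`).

i

i → match
ii → no match
iii → no match
iv → no match
v → no match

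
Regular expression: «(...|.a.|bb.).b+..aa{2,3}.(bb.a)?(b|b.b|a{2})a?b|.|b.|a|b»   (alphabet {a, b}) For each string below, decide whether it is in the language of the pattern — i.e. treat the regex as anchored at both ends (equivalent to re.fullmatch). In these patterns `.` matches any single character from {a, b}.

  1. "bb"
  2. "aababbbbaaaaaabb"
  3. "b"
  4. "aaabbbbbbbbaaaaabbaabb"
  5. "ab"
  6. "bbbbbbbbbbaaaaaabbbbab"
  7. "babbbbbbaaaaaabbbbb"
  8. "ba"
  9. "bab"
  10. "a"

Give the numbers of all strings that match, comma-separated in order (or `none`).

1, 2, 3, 4, 6, 7, 8, 10

1. "bb" → match
2 → match
3. "b" → match
4 → match
5. "ab" → no match
6 → match
7 → match
8. "ba" → match
9. "bab" → no match
10. "a" → match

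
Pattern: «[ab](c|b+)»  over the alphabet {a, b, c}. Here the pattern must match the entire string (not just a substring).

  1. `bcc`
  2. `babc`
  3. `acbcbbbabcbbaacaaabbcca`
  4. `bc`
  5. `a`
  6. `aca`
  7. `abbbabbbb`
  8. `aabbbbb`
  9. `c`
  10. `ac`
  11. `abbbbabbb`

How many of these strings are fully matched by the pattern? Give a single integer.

2

1. `bcc` → no match
2. `babc` → no match
3 → no match
4. `bc` → match
5. `a` → no match
6. `aca` → no match
7. `abbbabbbb` → no match
8. `aabbbbb` → no match
9. `c` → no match
10. `ac` → match
11. `abbbbabbb` → no match
Total matched: 2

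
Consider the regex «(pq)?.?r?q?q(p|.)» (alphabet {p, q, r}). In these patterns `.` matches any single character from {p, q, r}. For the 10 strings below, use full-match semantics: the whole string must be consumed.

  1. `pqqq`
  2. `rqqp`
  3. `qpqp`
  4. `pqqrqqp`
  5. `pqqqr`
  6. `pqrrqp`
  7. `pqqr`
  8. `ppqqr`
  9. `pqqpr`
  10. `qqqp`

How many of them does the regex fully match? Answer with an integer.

7

1 → match
2 → match
3 → no match
4 → match
5 → match
6 → match
7 → match
8 → no match
9 → no match
10 → match
Total matched: 7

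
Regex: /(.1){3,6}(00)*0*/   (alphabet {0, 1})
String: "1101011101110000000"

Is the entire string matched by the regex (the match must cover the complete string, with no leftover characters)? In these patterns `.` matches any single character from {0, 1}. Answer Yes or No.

Yes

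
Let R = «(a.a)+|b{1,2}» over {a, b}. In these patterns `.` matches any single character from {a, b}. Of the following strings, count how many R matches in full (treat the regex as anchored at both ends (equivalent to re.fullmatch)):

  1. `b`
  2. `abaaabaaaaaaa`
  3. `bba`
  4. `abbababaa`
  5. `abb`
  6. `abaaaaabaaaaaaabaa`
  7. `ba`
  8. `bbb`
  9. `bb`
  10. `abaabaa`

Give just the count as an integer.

2

1. `b` → match
2 → no match
3. `bba` → no match
4. `abbababaa` → no match
5. `abb` → no match
6 → no match
7. `ba` → no match
8. `bbb` → no match
9. `bb` → match
10. `abaabaa` → no match
Total matched: 2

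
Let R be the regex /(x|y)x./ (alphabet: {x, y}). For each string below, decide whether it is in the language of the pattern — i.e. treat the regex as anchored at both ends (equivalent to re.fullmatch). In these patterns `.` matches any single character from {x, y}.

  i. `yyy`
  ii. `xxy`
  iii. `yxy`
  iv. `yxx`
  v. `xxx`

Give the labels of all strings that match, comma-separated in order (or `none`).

ii, iii, iv, v

i → no match
ii → match
iii → match
iv → match
v → match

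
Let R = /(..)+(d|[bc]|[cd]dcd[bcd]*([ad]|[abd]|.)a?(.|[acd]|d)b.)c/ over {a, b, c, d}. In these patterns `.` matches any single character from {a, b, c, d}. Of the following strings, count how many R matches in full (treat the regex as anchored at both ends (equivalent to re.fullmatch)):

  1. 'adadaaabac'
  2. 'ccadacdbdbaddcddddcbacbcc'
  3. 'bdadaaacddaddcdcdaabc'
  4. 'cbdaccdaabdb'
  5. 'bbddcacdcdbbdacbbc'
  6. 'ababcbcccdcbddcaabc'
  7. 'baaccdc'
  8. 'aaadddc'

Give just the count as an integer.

1

1. 'adadaaabac' → no match
2 → no match
3 → no match
4. 'cbdaccdaabdb' → no match — must end with 'c'
5 → match
6 → no match
7. 'baaccdc' → no match
8. 'aaadddc' → no match
Total matched: 1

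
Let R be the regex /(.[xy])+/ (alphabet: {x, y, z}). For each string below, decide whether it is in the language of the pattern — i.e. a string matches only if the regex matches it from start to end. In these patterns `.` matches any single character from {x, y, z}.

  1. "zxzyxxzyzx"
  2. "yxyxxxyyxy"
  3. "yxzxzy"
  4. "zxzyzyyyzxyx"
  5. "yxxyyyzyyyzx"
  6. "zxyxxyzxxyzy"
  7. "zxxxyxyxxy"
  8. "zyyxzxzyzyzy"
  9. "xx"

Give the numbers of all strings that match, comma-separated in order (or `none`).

1 → match
2 → match
3 → match
4 → match
5 → match
6 → match
7 → match
8 → match
9 → match

1, 2, 3, 4, 5, 6, 7, 8, 9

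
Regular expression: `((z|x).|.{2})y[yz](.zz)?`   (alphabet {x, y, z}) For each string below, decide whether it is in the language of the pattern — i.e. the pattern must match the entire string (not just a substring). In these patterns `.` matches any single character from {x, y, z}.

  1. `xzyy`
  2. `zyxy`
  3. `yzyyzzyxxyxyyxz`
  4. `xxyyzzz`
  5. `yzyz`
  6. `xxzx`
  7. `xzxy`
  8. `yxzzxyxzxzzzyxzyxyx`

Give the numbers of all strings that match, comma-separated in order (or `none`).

1. `xzyy` → match
2. `zyxy` → no match
3 → no match
4. `xxyyzzz` → match
5. `yzyz` → match
6. `xxzx` → no match
7. `xzxy` → no match
8 → no match

1, 4, 5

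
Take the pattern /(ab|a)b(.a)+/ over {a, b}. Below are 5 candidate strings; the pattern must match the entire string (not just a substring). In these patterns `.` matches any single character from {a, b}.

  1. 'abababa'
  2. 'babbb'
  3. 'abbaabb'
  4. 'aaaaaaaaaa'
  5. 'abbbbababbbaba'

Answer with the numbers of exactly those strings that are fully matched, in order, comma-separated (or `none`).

1. 'abababa' → no match
2. 'babbb' → no match — must end with 'a'
3. 'abbaabb' → no match — must end with 'a'
4. 'aaaaaaaaaa' → no match
5 → no match

none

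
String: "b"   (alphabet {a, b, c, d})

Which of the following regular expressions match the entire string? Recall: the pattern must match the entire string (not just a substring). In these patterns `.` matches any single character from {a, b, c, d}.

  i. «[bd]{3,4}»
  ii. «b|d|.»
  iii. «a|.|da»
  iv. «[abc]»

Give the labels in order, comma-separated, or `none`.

i → no match
ii → match
iii → match
iv → match

ii, iii, iv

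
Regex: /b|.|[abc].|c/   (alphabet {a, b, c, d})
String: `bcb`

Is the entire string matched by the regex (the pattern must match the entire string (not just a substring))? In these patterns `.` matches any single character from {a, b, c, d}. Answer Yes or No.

No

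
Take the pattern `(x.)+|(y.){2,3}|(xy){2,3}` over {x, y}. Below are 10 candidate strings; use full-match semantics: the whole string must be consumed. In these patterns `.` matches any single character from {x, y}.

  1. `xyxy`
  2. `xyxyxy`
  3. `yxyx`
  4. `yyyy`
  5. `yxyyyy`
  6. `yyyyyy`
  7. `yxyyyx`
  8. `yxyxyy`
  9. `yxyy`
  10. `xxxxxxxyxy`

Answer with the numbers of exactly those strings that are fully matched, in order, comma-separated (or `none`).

1 → match
2 → match
3 → match
4 → match
5 → match
6 → match
7 → match
8 → match
9 → match
10 → match

1, 2, 3, 4, 5, 6, 7, 8, 9, 10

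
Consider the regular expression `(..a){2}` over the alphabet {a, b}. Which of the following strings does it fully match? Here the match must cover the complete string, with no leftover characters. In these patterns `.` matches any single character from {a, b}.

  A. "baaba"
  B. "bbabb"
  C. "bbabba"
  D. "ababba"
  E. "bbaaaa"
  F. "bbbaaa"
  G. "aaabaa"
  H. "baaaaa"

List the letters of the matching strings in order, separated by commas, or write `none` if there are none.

A → no match
B → no match — must end with "a"
C → match
D → match
E → match
F → no match
G → match
H → match

C, D, E, G, H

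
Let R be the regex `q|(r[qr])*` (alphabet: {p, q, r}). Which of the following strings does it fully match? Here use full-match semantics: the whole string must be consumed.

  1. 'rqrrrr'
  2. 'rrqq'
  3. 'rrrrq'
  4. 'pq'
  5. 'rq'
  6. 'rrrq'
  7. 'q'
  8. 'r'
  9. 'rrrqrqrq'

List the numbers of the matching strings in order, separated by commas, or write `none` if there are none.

1 → match
2 → no match
3 → no match
4 → no match
5 → match
6 → match
7 → match
8 → no match
9 → match

1, 5, 6, 7, 9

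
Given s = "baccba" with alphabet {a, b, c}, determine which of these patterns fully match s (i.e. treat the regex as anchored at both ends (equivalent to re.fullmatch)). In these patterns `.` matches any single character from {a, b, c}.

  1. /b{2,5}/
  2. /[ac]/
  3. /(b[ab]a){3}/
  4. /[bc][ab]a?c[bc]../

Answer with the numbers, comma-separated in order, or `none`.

4

1 → no match — must end with "b"
2 → no match
3 → no match
4 → match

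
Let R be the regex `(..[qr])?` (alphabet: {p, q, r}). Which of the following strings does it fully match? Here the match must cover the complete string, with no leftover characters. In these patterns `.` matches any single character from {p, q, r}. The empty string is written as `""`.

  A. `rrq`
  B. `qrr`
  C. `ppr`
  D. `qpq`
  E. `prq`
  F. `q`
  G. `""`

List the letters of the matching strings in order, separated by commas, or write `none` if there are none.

A, B, C, D, E, G

A → match
B → match
C → match
D → match
E → match
F → no match
G → match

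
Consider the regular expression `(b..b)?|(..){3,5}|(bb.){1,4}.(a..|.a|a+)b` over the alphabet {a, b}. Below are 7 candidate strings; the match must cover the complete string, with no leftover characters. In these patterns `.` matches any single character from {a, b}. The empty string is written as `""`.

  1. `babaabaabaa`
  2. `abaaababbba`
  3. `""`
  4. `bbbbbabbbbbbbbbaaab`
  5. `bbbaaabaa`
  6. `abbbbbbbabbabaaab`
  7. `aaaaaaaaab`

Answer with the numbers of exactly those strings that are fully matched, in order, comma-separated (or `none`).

3, 7

1 → no match
2 → no match
3 → match
4 → no match
5 → no match
6 → no match
7 → match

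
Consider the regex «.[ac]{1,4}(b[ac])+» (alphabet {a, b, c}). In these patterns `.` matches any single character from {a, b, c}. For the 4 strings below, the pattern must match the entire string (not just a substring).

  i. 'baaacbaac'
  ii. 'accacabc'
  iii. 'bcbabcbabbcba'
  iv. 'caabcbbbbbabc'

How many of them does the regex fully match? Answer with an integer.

0

i → no match
ii → no match
iii → no match
iv → no match
Total matched: 0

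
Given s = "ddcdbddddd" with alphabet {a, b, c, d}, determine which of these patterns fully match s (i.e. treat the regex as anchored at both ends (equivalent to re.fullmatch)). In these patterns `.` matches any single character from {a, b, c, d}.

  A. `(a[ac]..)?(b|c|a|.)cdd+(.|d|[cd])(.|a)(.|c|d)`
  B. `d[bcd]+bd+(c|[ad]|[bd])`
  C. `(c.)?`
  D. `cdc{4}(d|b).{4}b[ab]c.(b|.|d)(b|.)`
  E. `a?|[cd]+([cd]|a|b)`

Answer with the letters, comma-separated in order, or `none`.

B

A → no match
B → match
C → no match
D → no match — must start with "cdc"
E → no match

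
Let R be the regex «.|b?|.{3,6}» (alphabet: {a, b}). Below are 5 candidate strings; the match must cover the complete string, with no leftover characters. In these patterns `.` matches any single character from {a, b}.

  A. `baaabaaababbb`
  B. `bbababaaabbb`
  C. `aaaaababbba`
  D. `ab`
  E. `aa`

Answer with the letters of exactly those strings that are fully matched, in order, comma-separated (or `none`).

A → no match
B → no match
C → no match
D → no match
E → no match

none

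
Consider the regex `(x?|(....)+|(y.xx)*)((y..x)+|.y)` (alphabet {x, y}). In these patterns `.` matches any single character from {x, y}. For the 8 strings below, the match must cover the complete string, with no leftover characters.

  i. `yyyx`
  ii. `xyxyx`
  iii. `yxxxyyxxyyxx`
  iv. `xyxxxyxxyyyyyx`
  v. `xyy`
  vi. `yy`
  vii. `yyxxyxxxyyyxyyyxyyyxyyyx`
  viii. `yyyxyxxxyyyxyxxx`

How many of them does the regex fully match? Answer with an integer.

7

i → match
ii → match
iii → match
iv → no match
v → match
vi → match
vii → match
viii → match
Total matched: 7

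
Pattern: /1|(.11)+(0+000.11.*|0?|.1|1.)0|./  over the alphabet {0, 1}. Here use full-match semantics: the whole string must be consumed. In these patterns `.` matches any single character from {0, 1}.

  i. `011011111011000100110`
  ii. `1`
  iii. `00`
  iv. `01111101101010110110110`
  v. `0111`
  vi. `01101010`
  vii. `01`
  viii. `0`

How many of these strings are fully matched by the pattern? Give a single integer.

i → no match
ii → match
iii → no match
iv → no match
v → no match
vi → no match
vii → no match
viii → match
Total matched: 2

2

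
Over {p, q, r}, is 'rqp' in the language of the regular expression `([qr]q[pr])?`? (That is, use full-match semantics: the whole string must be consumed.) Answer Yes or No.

Yes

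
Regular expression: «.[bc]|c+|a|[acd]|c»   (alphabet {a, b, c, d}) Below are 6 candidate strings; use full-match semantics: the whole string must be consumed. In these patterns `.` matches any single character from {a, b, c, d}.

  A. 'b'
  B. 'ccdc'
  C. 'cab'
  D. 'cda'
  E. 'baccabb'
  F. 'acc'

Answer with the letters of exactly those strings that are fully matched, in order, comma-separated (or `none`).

A → no match
B → no match
C → no match
D → no match
E → no match
F → no match

none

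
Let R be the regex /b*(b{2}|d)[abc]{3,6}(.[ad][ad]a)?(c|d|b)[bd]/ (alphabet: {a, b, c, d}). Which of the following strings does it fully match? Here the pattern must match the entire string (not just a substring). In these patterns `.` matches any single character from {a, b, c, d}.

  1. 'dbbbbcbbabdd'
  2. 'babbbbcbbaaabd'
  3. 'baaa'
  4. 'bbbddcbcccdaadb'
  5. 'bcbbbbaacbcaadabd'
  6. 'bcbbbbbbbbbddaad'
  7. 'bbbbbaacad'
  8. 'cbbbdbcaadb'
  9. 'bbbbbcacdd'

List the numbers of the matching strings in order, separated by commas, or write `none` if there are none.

1 → no match
2 → no match
3 → no match
4 → no match
5 → no match
6 → no match
7 → no match
8 → no match
9 → match

9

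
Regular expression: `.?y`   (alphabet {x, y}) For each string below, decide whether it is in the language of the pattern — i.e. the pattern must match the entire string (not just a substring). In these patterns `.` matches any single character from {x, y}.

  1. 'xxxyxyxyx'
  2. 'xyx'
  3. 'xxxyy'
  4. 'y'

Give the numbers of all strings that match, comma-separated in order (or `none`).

4

1. 'xxxyxyxyx' → no match — must end with 'y'
2. 'xyx' → no match — must end with 'y'
3. 'xxxyy' → no match
4. 'y' → match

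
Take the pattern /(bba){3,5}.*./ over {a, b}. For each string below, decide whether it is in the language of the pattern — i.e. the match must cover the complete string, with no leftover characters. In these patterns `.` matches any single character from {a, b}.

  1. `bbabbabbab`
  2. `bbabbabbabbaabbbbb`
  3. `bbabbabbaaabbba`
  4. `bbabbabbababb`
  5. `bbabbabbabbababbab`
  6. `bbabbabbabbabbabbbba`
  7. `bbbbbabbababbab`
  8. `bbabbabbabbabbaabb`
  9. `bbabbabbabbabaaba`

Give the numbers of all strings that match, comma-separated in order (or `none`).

1. `bbabbabbab` → match
2 → match
3 → match
4 → match
5 → match
6 → match
7 → no match — must start with `bba`
8 → match
9 → match

1, 2, 3, 4, 5, 6, 8, 9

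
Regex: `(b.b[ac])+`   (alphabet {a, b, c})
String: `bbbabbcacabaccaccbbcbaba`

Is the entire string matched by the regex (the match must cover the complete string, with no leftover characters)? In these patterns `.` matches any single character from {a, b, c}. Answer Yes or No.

No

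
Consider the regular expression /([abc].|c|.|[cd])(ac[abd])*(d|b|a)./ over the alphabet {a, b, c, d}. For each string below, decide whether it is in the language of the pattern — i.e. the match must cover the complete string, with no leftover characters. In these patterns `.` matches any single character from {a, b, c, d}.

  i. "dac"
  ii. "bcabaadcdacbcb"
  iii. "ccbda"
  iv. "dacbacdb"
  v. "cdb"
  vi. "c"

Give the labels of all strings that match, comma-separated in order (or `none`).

i → match
ii → no match
iii → no match
iv → no match
v → match
vi → no match

i, v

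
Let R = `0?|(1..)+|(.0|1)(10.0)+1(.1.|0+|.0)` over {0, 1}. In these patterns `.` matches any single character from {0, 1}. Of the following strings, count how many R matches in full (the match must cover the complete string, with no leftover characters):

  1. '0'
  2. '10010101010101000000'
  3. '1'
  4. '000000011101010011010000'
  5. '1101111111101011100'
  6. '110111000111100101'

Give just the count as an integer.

1

1 → match
2 → no match
3 → no match
4 → no match
5 → no match
6 → no match
Total matched: 1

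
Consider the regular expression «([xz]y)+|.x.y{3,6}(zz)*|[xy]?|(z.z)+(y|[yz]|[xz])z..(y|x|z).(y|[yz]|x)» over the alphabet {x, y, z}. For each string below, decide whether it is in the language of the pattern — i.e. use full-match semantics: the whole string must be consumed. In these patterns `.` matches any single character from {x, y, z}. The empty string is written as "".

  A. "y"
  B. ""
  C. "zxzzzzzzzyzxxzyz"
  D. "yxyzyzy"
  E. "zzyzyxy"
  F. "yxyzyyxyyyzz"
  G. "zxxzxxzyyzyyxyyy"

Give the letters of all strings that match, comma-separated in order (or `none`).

A → match
B → match
C → match
D → no match
E → no match
F → no match
G → no match

A, B, C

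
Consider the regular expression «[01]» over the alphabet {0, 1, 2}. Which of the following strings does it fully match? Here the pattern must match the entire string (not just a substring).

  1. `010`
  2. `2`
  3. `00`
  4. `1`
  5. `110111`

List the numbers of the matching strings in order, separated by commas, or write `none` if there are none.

4

1. `010` → no match
2. `2` → no match
3. `00` → no match
4. `1` → match
5. `110111` → no match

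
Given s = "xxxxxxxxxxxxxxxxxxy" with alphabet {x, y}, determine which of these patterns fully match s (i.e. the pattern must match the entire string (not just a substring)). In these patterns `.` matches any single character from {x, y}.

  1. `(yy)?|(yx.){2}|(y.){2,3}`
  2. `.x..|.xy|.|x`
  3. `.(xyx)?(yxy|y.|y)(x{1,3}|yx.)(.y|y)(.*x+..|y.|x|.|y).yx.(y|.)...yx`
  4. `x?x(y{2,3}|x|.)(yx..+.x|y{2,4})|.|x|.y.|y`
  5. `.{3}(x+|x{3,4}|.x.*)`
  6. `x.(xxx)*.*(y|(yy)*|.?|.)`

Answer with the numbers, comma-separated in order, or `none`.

1 → no match
2 → no match
3 → no match — must end with "yx"
4 → no match
5 → match
6 → match

5, 6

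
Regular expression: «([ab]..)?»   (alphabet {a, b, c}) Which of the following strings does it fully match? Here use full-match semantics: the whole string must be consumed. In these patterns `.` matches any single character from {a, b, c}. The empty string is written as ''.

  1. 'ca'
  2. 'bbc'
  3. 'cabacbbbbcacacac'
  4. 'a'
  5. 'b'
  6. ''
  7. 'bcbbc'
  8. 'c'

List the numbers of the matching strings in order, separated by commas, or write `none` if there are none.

2, 6

1 → no match
2 → match
3 → no match
4 → no match
5 → no match
6 → match
7 → no match
8 → no match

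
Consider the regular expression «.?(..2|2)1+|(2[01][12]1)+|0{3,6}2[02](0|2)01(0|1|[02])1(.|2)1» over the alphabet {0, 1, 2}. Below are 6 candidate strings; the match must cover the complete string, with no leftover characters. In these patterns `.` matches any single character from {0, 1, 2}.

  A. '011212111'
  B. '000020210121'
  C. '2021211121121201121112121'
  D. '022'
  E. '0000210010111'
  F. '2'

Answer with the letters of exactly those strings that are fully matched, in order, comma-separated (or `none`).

A → no match
B → no match
C → no match
D → no match — must end with '1'
E → no match
F → no match — must end with '1'

none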